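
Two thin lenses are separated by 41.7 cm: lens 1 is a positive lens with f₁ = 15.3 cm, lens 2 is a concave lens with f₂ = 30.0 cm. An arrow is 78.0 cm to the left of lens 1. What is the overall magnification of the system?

Lens 1: 1/d_i1 = 1/(15.3) − 1/(78.0) = 0.05254, so d_i1 = 19.03 cm; m₁ = −d_i1/d_o1 = -0.2440.
d_o2 = 41.7 − (19.03) = 22.67 cm.
f₂ = −30.0 cm (diverging).
Lens 2: 1/d_i2 = 1/(-30.0) − 1/(22.67) = -0.07744, so d_i2 = -12.91 cm; m₂ = −d_i2/d_o2 = +0.5696.
m = m₁·m₂ = (-0.2440)(+0.5696) = -0.139.

m = -0.139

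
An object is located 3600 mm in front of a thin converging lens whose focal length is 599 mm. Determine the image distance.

719 mm

Thin-lens equation: 1/d_i = 1/f − 1/d_o = 1/(599.0) − 1/(3600) = 0.001669 − 0.0002778 = 0.001392, so d_i = 719 mm.
The image is real, inverted and reduced, on the far side of the lens.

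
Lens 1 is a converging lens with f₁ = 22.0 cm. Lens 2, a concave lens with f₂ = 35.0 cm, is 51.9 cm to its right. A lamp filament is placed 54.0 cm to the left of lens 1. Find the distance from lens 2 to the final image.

10.4 cm

Lens 1: 1/d_i1 = 1/f₁ − 1/d_o1 = 1/(22.0) − 1/(54.0) = 0.02694, so d_i1 = 37.12 cm.
The intermediate image is 37.12 cm to the right of lens 1, which is 51.9 − (37.12) = 14.78 cm to the left of lens 2, so d_o2 = +14.78 cm.
Lens 2 is diverging, so f₂ = −35.0 cm.
Lens 2: 1/d_i2 = 1/f₂ − 1/d_o2 = 1/(-35.0) − 1/(14.78) = -0.09623, so d_i2 = -10.4 cm.
The final image is virtual, 10.4 cm to the left of lens 2 (overall magnification ≈ -0.48).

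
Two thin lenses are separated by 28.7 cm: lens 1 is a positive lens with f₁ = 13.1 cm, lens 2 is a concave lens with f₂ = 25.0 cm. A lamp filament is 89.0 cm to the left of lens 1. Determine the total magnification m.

Lens 1: 1/d_i1 = 1/(13.1) − 1/(89.0) = 0.06510, so d_i1 = 15.36 cm; m₁ = −d_i1/d_o1 = -0.1726.
d_o2 = 28.7 − (15.36) = 13.34 cm.
f₂ = −25.0 cm (diverging).
Lens 2: 1/d_i2 = 1/(-25.0) − 1/(13.34) = -0.1150, so d_i2 = -8.698 cm; m₂ = −d_i2/d_o2 = +0.6521.
m = m₁·m₂ = (-0.1726)(+0.6521) = -0.113.

m = -0.113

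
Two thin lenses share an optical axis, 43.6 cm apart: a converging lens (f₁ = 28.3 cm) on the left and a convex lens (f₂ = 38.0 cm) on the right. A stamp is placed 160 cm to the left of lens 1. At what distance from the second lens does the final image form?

Lens 1: 1/d_i1 = 1/f₁ − 1/d_o1 = 1/(28.3) − 1/(160) = 0.02909, so d_i1 = 34.38 cm.
The intermediate image is 34.38 cm to the right of lens 1, which is 43.6 − (34.38) = 9.220 cm to the left of lens 2, so d_o2 = +9.220 cm.
Lens 2: 1/d_i2 = 1/f₂ − 1/d_o2 = 1/(38.0) − 1/(9.220) = -0.08214, so d_i2 = -12.2 cm.
The final image is virtual, 12.2 cm to the left of lens 2 (overall magnification ≈ -0.28).

12.2 cm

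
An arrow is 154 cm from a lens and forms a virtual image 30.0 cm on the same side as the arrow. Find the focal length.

Virtual image ⇒ d_i = −30.0 cm.
1/f = 1/d_o + 1/d_i = 1/(154) + 1/(-30.0) = -0.02684, so f = -37.3 cm.
Since f is negative, the lens is diverging.

f = -37.3 cm (diverging)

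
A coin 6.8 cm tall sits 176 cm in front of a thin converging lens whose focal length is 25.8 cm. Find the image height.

1.17 cm

1/d_i = 1/f − 1/d_o = 1/(25.80) − 1/(176) = 0.03308, so d_i = 30.23 cm.
m = −d_i/d_o = -0.1718.
|h_i| = |m|·h_o = 0.1718 × 6.8 = 1.17 cm. The image is real, inverted and reduced, on the far side of the lens.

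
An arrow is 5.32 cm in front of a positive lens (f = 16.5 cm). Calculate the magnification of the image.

m = +1.48

1/d_i = 1/f − 1/d_o = 1/(16.50) − 1/(5.32) = -0.1274, so d_i = -7.852 cm.
m = −d_i/d_o = −(-7.852)/(5.32) = +1.48.
The image is virtual, upright and enlarged, on the same side as the object.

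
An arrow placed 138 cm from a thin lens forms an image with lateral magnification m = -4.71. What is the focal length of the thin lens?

m = −d_i/d_o ⇒ d_i = −m·d_o = −(-4.71)·(138) = 650.0 cm.
1/f = 1/d_o + 1/d_i = 1/(138) + 1/(650.0) = 0.008785, so f = 114 cm.
Since f is positive, the thin lens is converging.

f = 114 cm (converging)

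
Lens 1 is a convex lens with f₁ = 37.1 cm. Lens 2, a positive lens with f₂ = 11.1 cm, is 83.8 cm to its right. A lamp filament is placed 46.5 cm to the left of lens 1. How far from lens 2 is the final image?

Lens 1: 1/d_i1 = 1/f₁ − 1/d_o1 = 1/(37.1) − 1/(46.5) = 0.005449, so d_i1 = 183.5 cm.
The intermediate image is 183.5 cm to the right of lens 1, which lies 99.70 cm to the right of lens 2 — a virtual object — so d_o2 = −99.70 cm.
Lens 2: 1/d_i2 = 1/f₂ − 1/d_o2 = 1/(11.1) − 1/(-99.70) = 0.1001, so d_i2 = 9.99 cm.
The final image is real, 9.99 cm to the right of lens 2 (overall magnification ≈ -0.40).

9.99 cm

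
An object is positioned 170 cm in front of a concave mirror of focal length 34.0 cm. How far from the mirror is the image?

Mirror equation: 1/s_i = 1/f − 1/s_o = 1/(34.00) − 1/(170) = 0.02941 − 0.005882 = 0.02353, so s_i = 42.5 cm.
The image is real, inverted and reduced, in front of the mirror.

42.5 cm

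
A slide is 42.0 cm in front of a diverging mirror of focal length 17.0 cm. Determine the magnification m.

m = +0.288

For a diverging mirror, f = -17.0 cm.
1/d_i = 1/f − 1/d_o = 1/(-17.00) − 1/(42.0) = -0.08263, so d_i = -12.10 cm.
m = −d_i/d_o = −(-12.10)/(42.0) = +0.288.
The image is virtual, upright and reduced, behind the mirror.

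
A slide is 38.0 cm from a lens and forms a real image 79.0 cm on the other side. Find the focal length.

f = 25.7 cm (converging)

Real image ⇒ d_i = +79.0 cm.
1/f = 1/d_o + 1/d_i = 1/(38.0) + 1/(79.0) = 0.03897, so f = 25.7 cm.
Since f is positive, the lens is converging.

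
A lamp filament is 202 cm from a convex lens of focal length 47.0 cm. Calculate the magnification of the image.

1/d_i = 1/f − 1/d_o = 1/(47.00) − 1/(202) = 0.01633, so d_i = 61.25 cm.
m = −d_i/d_o = −(61.25)/(202) = -0.303.
The image is real, inverted and reduced, on the far side of the lens.

m = -0.303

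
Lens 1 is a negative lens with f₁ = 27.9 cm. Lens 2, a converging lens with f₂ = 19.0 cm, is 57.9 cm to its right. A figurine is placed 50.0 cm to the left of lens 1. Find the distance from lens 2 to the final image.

Lens 1 is diverging, so f₁ = −27.9 cm.
Lens 1: 1/d_i1 = 1/f₁ − 1/d_o1 = 1/(-27.9) − 1/(50.0) = -0.05584, so d_i1 = -17.91 cm.
The intermediate image is 17.91 cm to the left of lens 1 (virtual), which is 57.9 − (-17.91) = 75.81 cm to the left of lens 2, so d_o2 = +75.81 cm.
Lens 2: 1/d_i2 = 1/f₂ − 1/d_o2 = 1/(19.0) − 1/(75.81) = 0.03944, so d_i2 = 25.4 cm.
The final image is real, 25.4 cm to the right of lens 2 (overall magnification ≈ -0.12).

25.4 cm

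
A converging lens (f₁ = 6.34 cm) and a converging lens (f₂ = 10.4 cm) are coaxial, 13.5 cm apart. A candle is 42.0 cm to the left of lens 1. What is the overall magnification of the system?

m = -0.423

Lens 1: 1/d_i1 = 1/(6.34) − 1/(42.0) = 0.1339, so d_i1 = 7.467 cm; m₁ = −d_i1/d_o1 = -0.1778.
d_o2 = 13.5 − (7.467) = 6.033 cm.
Lens 2: 1/d_i2 = 1/(10.4) − 1/(6.033) = -0.06960, so d_i2 = -14.37 cm; m₂ = −d_i2/d_o2 = +2.381.
m = m₁·m₂ = (-0.1778)(+2.381) = -0.423.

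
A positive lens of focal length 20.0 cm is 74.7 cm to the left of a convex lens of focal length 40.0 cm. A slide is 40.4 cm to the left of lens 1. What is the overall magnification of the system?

Lens 1: 1/d_i1 = 1/(20.0) − 1/(40.4) = 0.02525, so d_i1 = 39.61 cm; m₁ = −d_i1/d_o1 = -0.9804.
d_o2 = 74.7 − (39.61) = 35.09 cm.
Lens 2: 1/d_i2 = 1/(40.0) − 1/(35.09) = -0.003498, so d_i2 = -285.9 cm; m₂ = −d_i2/d_o2 = +8.147.
m = m₁·m₂ = (-0.9804)(+8.147) = -7.99.

m = -7.99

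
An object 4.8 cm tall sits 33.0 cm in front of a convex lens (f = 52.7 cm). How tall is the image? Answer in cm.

12.8 cm

1/d_i = 1/f − 1/d_o = 1/(52.70) − 1/(33.0) = -0.01133, so d_i = -88.28 cm.
m = −d_i/d_o = +2.675.
|h_i| = |m|·h_o = 2.675 × 4.8 = 12.8 cm. The image is virtual, upright and enlarged, on the same side as the object.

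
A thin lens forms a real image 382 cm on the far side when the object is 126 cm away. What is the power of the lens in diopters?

d_i = +382 cm.
1/f = 1/d_o + 1/d_i = 1/(126) + 1/(382) = 0.01055 cm⁻¹.
f = 94.75 cm = 0.9475 m, so P = 1/f = +1.06 D.

P = +1.06 D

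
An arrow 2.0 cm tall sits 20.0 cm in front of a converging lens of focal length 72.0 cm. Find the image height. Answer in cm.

1/d_i = 1/f − 1/d_o = 1/(72.00) − 1/(20.0) = -0.03611, so d_i = -27.69 cm.
m = −d_i/d_o = +1.385.
|h_i| = |m|·h_o = 1.385 × 2.0 = 2.77 cm. The image is virtual, upright and enlarged, on the same side as the object.

2.77 cm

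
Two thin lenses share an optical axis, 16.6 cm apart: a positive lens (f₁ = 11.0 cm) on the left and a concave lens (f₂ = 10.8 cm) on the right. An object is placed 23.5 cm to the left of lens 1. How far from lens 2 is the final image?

6.56 cm

Lens 1: 1/d_i1 = 1/f₁ − 1/d_o1 = 1/(11.0) − 1/(23.5) = 0.04836, so d_i1 = 20.68 cm.
The intermediate image is 20.68 cm to the right of lens 1, which lies 4.080 cm to the right of lens 2 — a virtual object — so d_o2 = −4.080 cm.
Lens 2 is diverging, so f₂ = −10.8 cm.
Lens 2: 1/d_i2 = 1/f₂ − 1/d_o2 = 1/(-10.8) − 1/(-4.080) = 0.1525, so d_i2 = 6.56 cm.
The final image is real, 6.56 cm to the right of lens 2 (overall magnification ≈ -1.4).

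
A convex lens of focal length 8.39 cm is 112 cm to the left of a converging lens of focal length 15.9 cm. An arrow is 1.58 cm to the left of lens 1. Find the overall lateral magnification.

Lens 1: 1/d_i1 = 1/(8.39) − 1/(1.58) = -0.5137, so d_i1 = -1.947 cm; m₁ = −d_i1/d_o1 = +1.232.
d_o2 = 112 − (-1.947) = 113.9 cm.
Lens 2: 1/d_i2 = 1/(15.9) − 1/(113.9) = 0.05411, so d_i2 = 18.48 cm; m₂ = −d_i2/d_o2 = -0.1622.
m = m₁·m₂ = (+1.232)(-0.1622) = -0.200.

m = -0.200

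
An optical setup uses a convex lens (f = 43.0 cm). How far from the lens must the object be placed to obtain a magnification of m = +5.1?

34.6 cm

m = −d_i/d_o ⇒ d_i = −m·d_o.
1/f = 1/d_o + 1/d_i = 1/d_o − 1/(m·d_o) = (1 − 1/m)/d_o, so d_o = f(1 − 1/m) = (43.00)(1 − 1/(+5.1)) = 34.6 cm.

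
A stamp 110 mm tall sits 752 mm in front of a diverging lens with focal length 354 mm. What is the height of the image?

For a diverging lens, f = -354 mm.
1/d_i = 1/f − 1/d_o = 1/(-354.0) − 1/(752) = -0.004155, so d_i = -240.7 mm.
m = −d_i/d_o = +0.3201.
|h_i| = |m|·h_o = 0.3201 × 110 = 35.2 mm. The image is virtual, upright and reduced, on the same side as the object.

35.2 mm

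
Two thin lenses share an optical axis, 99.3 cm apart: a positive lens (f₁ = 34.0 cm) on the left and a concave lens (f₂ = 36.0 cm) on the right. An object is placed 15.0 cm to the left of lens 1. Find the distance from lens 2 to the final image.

28.0 cm

Lens 1: 1/d_i1 = 1/f₁ − 1/d_o1 = 1/(34.0) − 1/(15.0) = -0.03725, so d_i1 = -26.84 cm.
The intermediate image is 26.84 cm to the left of lens 1 (virtual), which is 99.3 − (-26.84) = 126.1 cm to the left of lens 2, so d_o2 = +126.1 cm.
Lens 2 is diverging, so f₂ = −36.0 cm.
Lens 2: 1/d_i2 = 1/f₂ − 1/d_o2 = 1/(-36.0) − 1/(126.1) = -0.03571, so d_i2 = -28.0 cm.
The final image is virtual, 28.0 cm to the left of lens 2 (overall magnification ≈ 0.40).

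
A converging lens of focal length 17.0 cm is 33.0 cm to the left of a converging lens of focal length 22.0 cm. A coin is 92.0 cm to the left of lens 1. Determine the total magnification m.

Lens 1: 1/d_i1 = 1/(17.0) − 1/(92.0) = 0.04795, so d_i1 = 20.85 cm; m₁ = −d_i1/d_o1 = -0.2266.
d_o2 = 33.0 − (20.85) = 12.15 cm.
Lens 2: 1/d_i2 = 1/(22.0) − 1/(12.15) = -0.03685, so d_i2 = -27.14 cm; m₂ = −d_i2/d_o2 = +2.234.
m = m₁·m₂ = (-0.2266)(+2.234) = -0.506.

m = -0.506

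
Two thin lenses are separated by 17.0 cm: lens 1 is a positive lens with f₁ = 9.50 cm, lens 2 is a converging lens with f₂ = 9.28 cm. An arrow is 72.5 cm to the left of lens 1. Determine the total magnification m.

m = -0.436

Lens 1: 1/d_i1 = 1/(9.50) − 1/(72.5) = 0.09147, so d_i1 = 10.93 cm; m₁ = −d_i1/d_o1 = -0.1508.
d_o2 = 17.0 − (10.93) = 6.070 cm.
Lens 2: 1/d_i2 = 1/(9.28) − 1/(6.070) = -0.05699, so d_i2 = -17.55 cm; m₂ = −d_i2/d_o2 = +2.891.
m = m₁·m₂ = (-0.1508)(+2.891) = -0.436.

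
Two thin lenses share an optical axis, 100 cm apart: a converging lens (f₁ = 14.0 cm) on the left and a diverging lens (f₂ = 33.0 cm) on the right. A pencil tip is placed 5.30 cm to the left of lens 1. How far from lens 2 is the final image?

25.3 cm

Lens 1: 1/d_i1 = 1/f₁ − 1/d_o1 = 1/(14.0) − 1/(5.30) = -0.1173, so d_i1 = -8.529 cm.
The intermediate image is 8.529 cm to the left of lens 1 (virtual), which is 100 − (-8.529) = 108.5 cm to the left of lens 2, so d_o2 = +108.5 cm.
Lens 2 is diverging, so f₂ = −33.0 cm.
Lens 2: 1/d_i2 = 1/f₂ − 1/d_o2 = 1/(-33.0) − 1/(108.5) = -0.03952, so d_i2 = -25.3 cm.
The final image is virtual, 25.3 cm to the left of lens 2 (overall magnification ≈ 0.38).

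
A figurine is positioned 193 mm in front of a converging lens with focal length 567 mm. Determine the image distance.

293 mm

Thin-lens equation: 1/q = 1/f − 1/p = 1/(567.0) − 1/(193) = 0.001764 − 0.005181 = -0.003418, so q = -293 mm.
The image is virtual, upright and enlarged, on the same side as the object.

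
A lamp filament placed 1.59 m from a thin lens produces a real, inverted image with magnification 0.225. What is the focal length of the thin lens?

f = 0.292 m (converging)

m = −d_i/d_o ⇒ d_i = −m·d_o = −(-0.225)·(1.59) = 0.3578 m.
1/f = 1/d_o + 1/d_i = 1/(1.59) + 1/(0.3578) = 3.424, so f = 0.292 m.
Since f is positive, the thin lens is converging.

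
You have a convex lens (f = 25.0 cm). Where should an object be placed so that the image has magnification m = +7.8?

21.8 cm

m = −d_i/d_o ⇒ d_i = −m·d_o.
1/f = 1/d_o + 1/d_i = 1/d_o − 1/(m·d_o) = (1 − 1/m)/d_o, so d_o = f(1 − 1/m) = (25.00)(1 − 1/(+7.8)) = 21.8 cm.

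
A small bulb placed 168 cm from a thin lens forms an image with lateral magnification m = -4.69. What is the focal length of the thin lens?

f = 138 cm (converging)

m = −d_i/d_o ⇒ d_i = −m·d_o = −(-4.69)·(168) = 787.9 cm.
1/f = 1/d_o + 1/d_i = 1/(168) + 1/(787.9) = 0.007222, so f = 138 cm.
Since f is positive, the thin lens is converging.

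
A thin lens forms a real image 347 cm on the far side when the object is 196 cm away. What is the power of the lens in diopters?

P = +0.798 D

d_i = +347 cm.
1/f = 1/d_o + 1/d_i = 1/(196) + 1/(347) = 0.007984 cm⁻¹.
f = 125.3 cm = 1.253 m, so P = 1/f = +0.798 D.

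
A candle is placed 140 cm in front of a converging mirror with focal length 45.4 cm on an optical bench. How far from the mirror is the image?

67.2 cm

Mirror equation: 1/v = 1/f − 1/u = 1/(45.40) − 1/(140) = 0.02203 − 0.007143 = 0.01488, so v = 67.2 cm.
The image is real, inverted and reduced, in front of the mirror.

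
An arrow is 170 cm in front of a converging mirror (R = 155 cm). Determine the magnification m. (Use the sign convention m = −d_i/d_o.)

f = R/2 = 155/2 = 77.50 cm.
1/d_i = 1/f − 1/d_o = 1/(77.50) − 1/(170) = 0.007021, so d_i = 142.4 cm.
m = −d_i/d_o = −(142.4)/(170) = -0.838.
The image is real, inverted and reduced, in front of the mirror.

m = -0.838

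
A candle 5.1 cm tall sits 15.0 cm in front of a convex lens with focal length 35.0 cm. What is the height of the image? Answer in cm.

8.92 cm

1/d_i = 1/f − 1/d_o = 1/(35.00) − 1/(15.0) = -0.03810, so d_i = -26.25 cm.
m = −d_i/d_o = +1.750.
|h_i| = |m|·h_o = 1.750 × 5.1 = 8.92 cm. The image is virtual, upright and enlarged, on the same side as the object.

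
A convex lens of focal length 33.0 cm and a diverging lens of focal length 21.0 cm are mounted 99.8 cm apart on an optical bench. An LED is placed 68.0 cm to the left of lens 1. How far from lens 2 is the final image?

13.2 cm

Lens 1: 1/d_i1 = 1/f₁ − 1/d_o1 = 1/(33.0) − 1/(68.0) = 0.01560, so d_i1 = 64.11 cm.
The intermediate image is 64.11 cm to the right of lens 1, which is 99.8 − (64.11) = 35.69 cm to the left of lens 2, so d_o2 = +35.69 cm.
Lens 2 is diverging, so f₂ = −21.0 cm.
Lens 2: 1/d_i2 = 1/f₂ − 1/d_o2 = 1/(-21.0) − 1/(35.69) = -0.07564, so d_i2 = -13.2 cm.
The final image is virtual, 13.2 cm to the left of lens 2 (overall magnification ≈ -0.35).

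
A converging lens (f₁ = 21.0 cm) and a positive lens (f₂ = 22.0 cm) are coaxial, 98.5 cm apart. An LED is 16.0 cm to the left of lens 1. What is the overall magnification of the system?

m = -0.643

Lens 1: 1/d_i1 = 1/(21.0) − 1/(16.0) = -0.01488, so d_i1 = -67.20 cm; m₁ = −d_i1/d_o1 = +4.200.
d_o2 = 98.5 − (-67.20) = 165.7 cm.
Lens 2: 1/d_i2 = 1/(22.0) − 1/(165.7) = 0.03942, so d_i2 = 25.37 cm; m₂ = −d_i2/d_o2 = -0.1531.
m = m₁·m₂ = (+4.200)(-0.1531) = -0.643.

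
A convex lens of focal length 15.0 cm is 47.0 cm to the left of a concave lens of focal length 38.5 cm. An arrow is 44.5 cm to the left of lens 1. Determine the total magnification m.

Lens 1: 1/d_i1 = 1/(15.0) − 1/(44.5) = 0.04419, so d_i1 = 22.63 cm; m₁ = −d_i1/d_o1 = -0.5085.
d_o2 = 47.0 − (22.63) = 24.37 cm.
f₂ = −38.5 cm (diverging).
Lens 2: 1/d_i2 = 1/(-38.5) − 1/(24.37) = -0.06701, so d_i2 = -14.92 cm; m₂ = −d_i2/d_o2 = +0.6124.
m = m₁·m₂ = (-0.5085)(+0.6124) = -0.311.

m = -0.311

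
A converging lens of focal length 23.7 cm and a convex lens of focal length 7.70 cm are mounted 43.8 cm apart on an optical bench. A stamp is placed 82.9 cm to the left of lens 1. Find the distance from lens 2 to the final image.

Lens 1: 1/d_i1 = 1/f₁ − 1/d_o1 = 1/(23.7) − 1/(82.9) = 0.03013, so d_i1 = 33.19 cm.
The intermediate image is 33.19 cm to the right of lens 1, which is 43.8 − (33.19) = 10.61 cm to the left of lens 2, so d_o2 = +10.61 cm.
Lens 2: 1/d_i2 = 1/f₂ − 1/d_o2 = 1/(7.70) − 1/(10.61) = 0.03562, so d_i2 = 28.1 cm.
The final image is real, 28.1 cm to the right of lens 2 (overall magnification ≈ 1.1).

28.1 cm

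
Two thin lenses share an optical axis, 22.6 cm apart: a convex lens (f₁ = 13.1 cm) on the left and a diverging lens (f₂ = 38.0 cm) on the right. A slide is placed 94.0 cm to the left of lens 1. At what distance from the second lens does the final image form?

6.18 cm

Lens 1: 1/d_i1 = 1/f₁ − 1/d_o1 = 1/(13.1) − 1/(94.0) = 0.06570, so d_i1 = 15.22 cm.
The intermediate image is 15.22 cm to the right of lens 1, which is 22.6 − (15.22) = 7.380 cm to the left of lens 2, so d_o2 = +7.380 cm.
Lens 2 is diverging, so f₂ = −38.0 cm.
Lens 2: 1/d_i2 = 1/f₂ − 1/d_o2 = 1/(-38.0) − 1/(7.380) = -0.1618, so d_i2 = -6.18 cm.
The final image is virtual, 6.18 cm to the left of lens 2 (overall magnification ≈ -0.14).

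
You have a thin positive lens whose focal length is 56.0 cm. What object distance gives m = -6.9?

64.1 cm

m = −d_i/d_o ⇒ d_i = −m·d_o.
1/f = 1/d_o + 1/d_i = 1/d_o − 1/(m·d_o) = (1 − 1/m)/d_o, so d_o = f(1 − 1/m) = (56.00)(1 − 1/(-6.9)) = 64.1 cm.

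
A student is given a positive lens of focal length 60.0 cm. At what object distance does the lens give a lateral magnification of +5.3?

48.7 cm

m = −d_i/d_o ⇒ d_i = −m·d_o.
1/f = 1/d_o + 1/d_i = 1/d_o − 1/(m·d_o) = (1 − 1/m)/d_o, so d_o = f(1 − 1/m) = (60.00)(1 − 1/(+5.3)) = 48.7 cm.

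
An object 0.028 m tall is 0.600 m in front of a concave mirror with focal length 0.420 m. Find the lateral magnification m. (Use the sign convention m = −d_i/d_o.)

1/d_i = 1/f − 1/d_o = 1/(0.4200) − 1/(0.600) = 0.7143, so d_i = 1.400 m.
m = −d_i/d_o = −(1.400)/(0.600) = -2.33.
The image is real, inverted and enlarged, in front of the mirror.

m = -2.33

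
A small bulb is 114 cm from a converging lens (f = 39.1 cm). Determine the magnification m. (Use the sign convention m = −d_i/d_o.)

1/d_i = 1/f − 1/d_o = 1/(39.10) − 1/(114) = 0.01680, so d_i = 59.51 cm.
m = −d_i/d_o = −(59.51)/(114) = -0.522.
The image is real, inverted and reduced, on the far side of the lens.

m = -0.522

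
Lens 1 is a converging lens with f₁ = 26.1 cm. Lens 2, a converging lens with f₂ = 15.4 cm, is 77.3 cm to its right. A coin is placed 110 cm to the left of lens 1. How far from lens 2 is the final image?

Lens 1: 1/d_i1 = 1/f₁ − 1/d_o1 = 1/(26.1) − 1/(110) = 0.02922, so d_i1 = 34.22 cm.
The intermediate image is 34.22 cm to the right of lens 1, which is 77.3 − (34.22) = 43.08 cm to the left of lens 2, so d_o2 = +43.08 cm.
Lens 2: 1/d_i2 = 1/f₂ − 1/d_o2 = 1/(15.4) − 1/(43.08) = 0.04172, so d_i2 = 24.0 cm.
The final image is real, 24.0 cm to the right of lens 2 (overall magnification ≈ 0.17).

24.0 cm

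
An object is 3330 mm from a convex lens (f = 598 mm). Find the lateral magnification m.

m = -0.219

1/d_i = 1/f − 1/d_o = 1/(598.0) − 1/(3330) = 0.001372, so d_i = 728.9 mm.
m = −d_i/d_o = −(728.9)/(3330) = -0.219.
The image is real, inverted and reduced, on the far side of the lens.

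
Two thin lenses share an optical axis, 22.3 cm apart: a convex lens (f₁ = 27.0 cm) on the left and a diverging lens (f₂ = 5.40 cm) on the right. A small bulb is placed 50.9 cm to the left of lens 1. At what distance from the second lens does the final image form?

Lens 1: 1/d_i1 = 1/f₁ − 1/d_o1 = 1/(27.0) − 1/(50.9) = 0.01739, so d_i1 = 57.50 cm.
The intermediate image is 57.50 cm to the right of lens 1, which lies 35.20 cm to the right of lens 2 — a virtual object — so d_o2 = −35.20 cm.
Lens 2 is diverging, so f₂ = −5.40 cm.
Lens 2: 1/d_i2 = 1/f₂ − 1/d_o2 = 1/(-5.40) − 1/(-35.20) = -0.1568, so d_i2 = -6.38 cm.
The final image is virtual, 6.38 cm to the left of lens 2 (overall magnification ≈ 0.20).

6.38 cm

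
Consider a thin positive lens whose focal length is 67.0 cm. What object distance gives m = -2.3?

m = −d_i/d_o ⇒ d_i = −m·d_o.
1/f = 1/d_o + 1/d_i = 1/d_o − 1/(m·d_o) = (1 − 1/m)/d_o, so d_o = f(1 − 1/m) = (67.00)(1 − 1/(-2.3)) = 96.1 cm.

96.1 cm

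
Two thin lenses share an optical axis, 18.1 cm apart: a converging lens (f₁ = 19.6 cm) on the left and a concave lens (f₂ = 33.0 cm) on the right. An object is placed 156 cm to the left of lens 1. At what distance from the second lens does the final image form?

4.97 cm

Lens 1: 1/d_i1 = 1/f₁ − 1/d_o1 = 1/(19.6) − 1/(156) = 0.04461, so d_i1 = 22.42 cm.
The intermediate image is 22.42 cm to the right of lens 1, which lies 4.320 cm to the right of lens 2 — a virtual object — so d_o2 = −4.320 cm.
Lens 2 is diverging, so f₂ = −33.0 cm.
Lens 2: 1/d_i2 = 1/f₂ − 1/d_o2 = 1/(-33.0) − 1/(-4.320) = 0.2012, so d_i2 = 4.97 cm.
The final image is real, 4.97 cm to the right of lens 2 (overall magnification ≈ -0.17).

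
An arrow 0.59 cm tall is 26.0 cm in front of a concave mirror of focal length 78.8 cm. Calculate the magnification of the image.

1/d_i = 1/f − 1/d_o = 1/(78.80) − 1/(26.0) = -0.02577, so d_i = -38.80 cm.
m = −d_i/d_o = −(-38.80)/(26.0) = +1.49.
The image is virtual, upright and enlarged, behind the mirror.

m = +1.49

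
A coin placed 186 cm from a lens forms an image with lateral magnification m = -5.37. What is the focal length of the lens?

m = −d_i/d_o ⇒ d_i = −m·d_o = −(-5.37)·(186) = 998.8 cm.
1/f = 1/d_o + 1/d_i = 1/(186) + 1/(998.8) = 0.006378, so f = 157 cm.
Since f is positive, the lens is converging.

f = 157 cm (converging)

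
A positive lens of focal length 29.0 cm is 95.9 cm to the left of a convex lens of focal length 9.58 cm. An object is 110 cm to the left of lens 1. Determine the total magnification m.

m = +0.0731

Lens 1: 1/d_i1 = 1/(29.0) − 1/(110) = 0.02539, so d_i1 = 39.38 cm; m₁ = −d_i1/d_o1 = -0.3580.
d_o2 = 95.9 − (39.38) = 56.52 cm.
Lens 2: 1/d_i2 = 1/(9.58) − 1/(56.52) = 0.08669, so d_i2 = 11.54 cm; m₂ = −d_i2/d_o2 = -0.2041.
m = m₁·m₂ = (-0.3580)(-0.2041) = +0.0731.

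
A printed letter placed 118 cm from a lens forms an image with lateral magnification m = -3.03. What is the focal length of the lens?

f = 88.7 cm (converging)

m = −d_i/d_o ⇒ d_i = −m·d_o = −(-3.03)·(118) = 357.5 cm.
1/f = 1/d_o + 1/d_i = 1/(118) + 1/(357.5) = 0.01127, so f = 88.7 cm.
Since f is positive, the lens is converging.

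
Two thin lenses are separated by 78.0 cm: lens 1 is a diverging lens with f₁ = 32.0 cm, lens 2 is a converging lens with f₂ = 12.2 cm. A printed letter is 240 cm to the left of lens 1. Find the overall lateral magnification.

m = -0.0153

f₁ = −32.0 cm (diverging).
Lens 1: 1/d_i1 = 1/(-32.0) − 1/(240) = -0.03542, so d_i1 = -28.24 cm; m₁ = −d_i1/d_o1 = +0.1177.
d_o2 = 78.0 − (-28.24) = 106.2 cm.
Lens 2: 1/d_i2 = 1/(12.2) − 1/(106.2) = 0.07255, so d_i2 = 13.78 cm; m₂ = −d_i2/d_o2 = -0.1298.
m = m₁·m₂ = (+0.1177)(-0.1298) = -0.0153.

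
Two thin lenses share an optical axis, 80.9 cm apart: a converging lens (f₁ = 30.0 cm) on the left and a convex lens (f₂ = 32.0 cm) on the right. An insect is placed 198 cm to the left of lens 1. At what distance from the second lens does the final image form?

108 cm

Lens 1: 1/d_i1 = 1/f₁ − 1/d_o1 = 1/(30.0) − 1/(198) = 0.02828, so d_i1 = 35.36 cm.
The intermediate image is 35.36 cm to the right of lens 1, which is 80.9 − (35.36) = 45.54 cm to the left of lens 2, so d_o2 = +45.54 cm.
Lens 2: 1/d_i2 = 1/f₂ − 1/d_o2 = 1/(32.0) − 1/(45.54) = 0.009291, so d_i2 = 108 cm.
The final image is real, 108 cm to the right of lens 2 (overall magnification ≈ 0.42).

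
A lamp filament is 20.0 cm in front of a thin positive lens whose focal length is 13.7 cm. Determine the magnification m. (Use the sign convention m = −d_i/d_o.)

1/d_i = 1/f − 1/d_o = 1/(13.70) − 1/(20.0) = 0.02299, so d_i = 43.49 cm.
m = −d_i/d_o = −(43.49)/(20.0) = -2.17.
The image is real, inverted and enlarged, on the far side of the lens.

m = -2.17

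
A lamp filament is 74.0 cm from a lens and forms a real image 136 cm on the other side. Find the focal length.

f = 47.9 cm (converging)

Real image ⇒ d_i = +136 cm.
1/f = 1/d_o + 1/d_i = 1/(74.0) + 1/(136) = 0.02087, so f = 47.9 cm.
Since f is positive, the lens is converging.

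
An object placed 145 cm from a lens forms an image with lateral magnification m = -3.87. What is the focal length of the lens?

m = −d_i/d_o ⇒ d_i = −m·d_o = −(-3.87)·(145) = 561.1 cm.
1/f = 1/d_o + 1/d_i = 1/(145) + 1/(561.1) = 0.008679, so f = 115 cm.
Since f is positive, the lens is converging.

f = 115 cm (converging)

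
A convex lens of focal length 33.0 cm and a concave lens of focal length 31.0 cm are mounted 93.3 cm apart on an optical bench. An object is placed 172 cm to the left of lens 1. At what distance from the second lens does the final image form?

19.5 cm

Lens 1: 1/d_i1 = 1/f₁ − 1/d_o1 = 1/(33.0) − 1/(172) = 0.02449, so d_i1 = 40.83 cm.
The intermediate image is 40.83 cm to the right of lens 1, which is 93.3 − (40.83) = 52.47 cm to the left of lens 2, so d_o2 = +52.47 cm.
Lens 2 is diverging, so f₂ = −31.0 cm.
Lens 2: 1/d_i2 = 1/f₂ − 1/d_o2 = 1/(-31.0) − 1/(52.47) = -0.05132, so d_i2 = -19.5 cm.
The final image is virtual, 19.5 cm to the left of lens 2 (overall magnification ≈ -0.088).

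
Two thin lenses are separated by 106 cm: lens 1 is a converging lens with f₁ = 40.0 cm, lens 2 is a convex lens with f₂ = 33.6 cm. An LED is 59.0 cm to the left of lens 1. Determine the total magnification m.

m = -1.37

Lens 1: 1/d_i1 = 1/(40.0) − 1/(59.0) = 0.008051, so d_i1 = 124.2 cm; m₁ = −d_i1/d_o1 = -2.105.
d_o2 = 106 − (124.2) = -18.20 cm (virtual object).
Lens 2: 1/d_i2 = 1/(33.6) − 1/(-18.20) = 0.08471, so d_i2 = 11.81 cm; m₂ = −d_i2/d_o2 = +0.6486.
m = m₁·m₂ = (-2.105)(+0.6486) = -1.37.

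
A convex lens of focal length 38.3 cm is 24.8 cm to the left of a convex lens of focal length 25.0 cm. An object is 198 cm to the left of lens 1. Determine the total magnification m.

Lens 1: 1/d_i1 = 1/(38.3) − 1/(198) = 0.02106, so d_i1 = 47.49 cm; m₁ = −d_i1/d_o1 = -0.2398.
d_o2 = 24.8 − (47.49) = -22.69 cm (virtual object).
Lens 2: 1/d_i2 = 1/(25.0) − 1/(-22.69) = 0.08407, so d_i2 = 11.89 cm; m₂ = −d_i2/d_o2 = +0.5242.
m = m₁·m₂ = (-0.2398)(+0.5242) = -0.126.

m = -0.126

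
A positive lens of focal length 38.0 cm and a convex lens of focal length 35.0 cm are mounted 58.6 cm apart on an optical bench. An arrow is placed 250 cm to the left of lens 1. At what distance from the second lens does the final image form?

Lens 1: 1/d_i1 = 1/f₁ − 1/d_o1 = 1/(38.0) − 1/(250) = 0.02232, so d_i1 = 44.81 cm.
The intermediate image is 44.81 cm to the right of lens 1, which is 58.6 − (44.81) = 13.79 cm to the left of lens 2, so d_o2 = +13.79 cm.
Lens 2: 1/d_i2 = 1/f₂ − 1/d_o2 = 1/(35.0) − 1/(13.79) = -0.04394, so d_i2 = -22.8 cm.
The final image is virtual, 22.8 cm to the left of lens 2 (overall magnification ≈ -0.30).

22.8 cm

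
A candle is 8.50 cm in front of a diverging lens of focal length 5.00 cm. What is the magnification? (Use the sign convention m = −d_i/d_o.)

For a diverging lens, f = -5.00 cm.
1/d_i = 1/f − 1/d_o = 1/(-5.000) − 1/(8.50) = -0.3176, so d_i = -3.148 cm.
m = −d_i/d_o = −(-3.148)/(8.50) = +0.370.
The image is virtual, upright and reduced, on the same side as the object.

m = +0.370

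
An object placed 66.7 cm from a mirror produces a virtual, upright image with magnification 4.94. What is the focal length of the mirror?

f = 83.6 cm (concave)

m = −d_i/d_o ⇒ d_i = −m·d_o = −(+4.94)·(66.7) = -329.5 cm.
1/f = 1/d_o + 1/d_i = 1/(66.7) + 1/(-329.5) = 0.01196, so f = 83.6 cm.
Since f is positive, the mirror is concave.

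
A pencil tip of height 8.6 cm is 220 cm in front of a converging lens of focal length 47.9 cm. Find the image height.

2.39 cm

1/d_i = 1/f − 1/d_o = 1/(47.90) − 1/(220) = 0.01633, so d_i = 61.23 cm.
m = −d_i/d_o = -0.2783.
|h_i| = |m|·h_o = 0.2783 × 8.6 = 2.39 cm. The image is real, inverted and reduced, on the far side of the lens.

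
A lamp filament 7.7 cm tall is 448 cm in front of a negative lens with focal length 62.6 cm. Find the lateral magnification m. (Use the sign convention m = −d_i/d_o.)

m = +0.123

For a negative lens, f = -62.6 cm.
1/d_i = 1/f − 1/d_o = 1/(-62.60) − 1/(448) = -0.01821, so d_i = -54.93 cm.
m = −d_i/d_o = −(-54.93)/(448) = +0.123.
The image is virtual, upright and reduced, on the same side as the object.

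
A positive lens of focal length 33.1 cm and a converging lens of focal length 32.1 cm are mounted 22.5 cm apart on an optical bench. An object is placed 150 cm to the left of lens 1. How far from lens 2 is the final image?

12.3 cm

Lens 1: 1/d_i1 = 1/f₁ − 1/d_o1 = 1/(33.1) − 1/(150) = 0.02354, so d_i1 = 42.47 cm.
The intermediate image is 42.47 cm to the right of lens 1, which lies 19.97 cm to the right of lens 2 — a virtual object — so d_o2 = −19.97 cm.
Lens 2: 1/d_i2 = 1/f₂ − 1/d_o2 = 1/(32.1) − 1/(-19.97) = 0.08123, so d_i2 = 12.3 cm.
The final image is real, 12.3 cm to the right of lens 2 (overall magnification ≈ -0.17).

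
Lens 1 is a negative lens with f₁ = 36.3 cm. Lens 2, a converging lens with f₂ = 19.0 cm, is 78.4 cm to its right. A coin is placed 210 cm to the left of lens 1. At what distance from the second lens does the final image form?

Lens 1 is diverging, so f₁ = −36.3 cm.
Lens 1: 1/d_i1 = 1/f₁ − 1/d_o1 = 1/(-36.3) − 1/(210) = -0.03231, so d_i1 = -30.95 cm.
The intermediate image is 30.95 cm to the left of lens 1 (virtual), which is 78.4 − (-30.95) = 109.4 cm to the left of lens 2, so d_o2 = +109.4 cm.
Lens 2: 1/d_i2 = 1/f₂ − 1/d_o2 = 1/(19.0) − 1/(109.4) = 0.04349, so d_i2 = 23.0 cm.
The final image is real, 23.0 cm to the right of lens 2 (overall magnification ≈ -0.031).

23.0 cm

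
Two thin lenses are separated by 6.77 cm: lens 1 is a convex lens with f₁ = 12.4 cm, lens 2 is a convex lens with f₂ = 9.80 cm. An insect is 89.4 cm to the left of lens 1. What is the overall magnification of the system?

m = -0.0906

Lens 1: 1/d_i1 = 1/(12.4) − 1/(89.4) = 0.06946, so d_i1 = 14.40 cm; m₁ = −d_i1/d_o1 = -0.1611.
d_o2 = 6.77 − (14.40) = -7.630 cm (virtual object).
Lens 2: 1/d_i2 = 1/(9.80) − 1/(-7.630) = 0.2331, so d_i2 = 4.290 cm; m₂ = −d_i2/d_o2 = +0.5622.
m = m₁·m₂ = (-0.1611)(+0.5622) = -0.0906.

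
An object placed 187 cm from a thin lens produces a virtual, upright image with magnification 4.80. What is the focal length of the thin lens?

m = −d_i/d_o ⇒ d_i = −m·d_o = −(+4.80)·(187) = -897.6 cm.
1/f = 1/d_o + 1/d_i = 1/(187) + 1/(-897.6) = 0.004234, so f = 236 cm.
Since f is positive, the thin lens is converging.

f = 236 cm (converging)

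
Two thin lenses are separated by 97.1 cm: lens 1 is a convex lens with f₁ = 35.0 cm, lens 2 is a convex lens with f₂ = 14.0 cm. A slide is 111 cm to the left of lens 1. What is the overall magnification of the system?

Lens 1: 1/d_i1 = 1/(35.0) − 1/(111) = 0.01956, so d_i1 = 51.12 cm; m₁ = −d_i1/d_o1 = -0.4605.
d_o2 = 97.1 − (51.12) = 45.98 cm.
Lens 2: 1/d_i2 = 1/(14.0) − 1/(45.98) = 0.04968, so d_i2 = 20.13 cm; m₂ = −d_i2/d_o2 = -0.4378.
m = m₁·m₂ = (-0.4605)(-0.4378) = +0.202.

m = +0.202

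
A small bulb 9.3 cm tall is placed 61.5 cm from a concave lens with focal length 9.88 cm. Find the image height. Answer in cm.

For a concave lens, f = -9.88 cm.
1/d_i = 1/f − 1/d_o = 1/(-9.880) − 1/(61.5) = -0.1175, so d_i = -8.512 cm.
m = −d_i/d_o = +0.1384.
|h_i| = |m|·h_o = 0.1384 × 9.3 = 1.29 cm. The image is virtual, upright and reduced, on the same side as the object.

1.29 cm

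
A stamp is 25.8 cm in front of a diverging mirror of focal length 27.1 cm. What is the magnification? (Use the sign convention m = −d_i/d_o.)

m = +0.512

For a diverging mirror, f = -27.1 cm.
1/d_i = 1/f − 1/d_o = 1/(-27.10) − 1/(25.8) = -0.07566, so d_i = -13.22 cm.
m = −d_i/d_o = −(-13.22)/(25.8) = +0.512.
The image is virtual, upright and reduced, behind the mirror.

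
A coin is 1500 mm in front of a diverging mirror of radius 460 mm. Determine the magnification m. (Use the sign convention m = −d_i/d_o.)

f = R/2 = 460/2 = 230.0 mm; for a diverging mirror, f = -230.0 mm.
1/d_i = 1/f − 1/d_o = 1/(-230.0) − 1/(1500) = -0.005014, so d_i = -199.4 mm.
m = −d_i/d_o = −(-199.4)/(1500) = +0.133.
The image is virtual, upright and reduced, behind the mirror.

m = +0.133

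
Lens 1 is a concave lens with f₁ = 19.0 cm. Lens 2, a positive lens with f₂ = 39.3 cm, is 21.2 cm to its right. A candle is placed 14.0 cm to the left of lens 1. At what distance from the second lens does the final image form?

Lens 1 is diverging, so f₁ = −19.0 cm.
Lens 1: 1/d_i1 = 1/f₁ − 1/d_o1 = 1/(-19.0) − 1/(14.0) = -0.1241, so d_i1 = -8.061 cm.
The intermediate image is 8.061 cm to the left of lens 1 (virtual), which is 21.2 − (-8.061) = 29.26 cm to the left of lens 2, so d_o2 = +29.26 cm.
Lens 2: 1/d_i2 = 1/f₂ − 1/d_o2 = 1/(39.3) − 1/(29.26) = -0.008731, so d_i2 = -115 cm.
The final image is virtual, 115 cm to the left of lens 2 (overall magnification ≈ 2.3).

115 cm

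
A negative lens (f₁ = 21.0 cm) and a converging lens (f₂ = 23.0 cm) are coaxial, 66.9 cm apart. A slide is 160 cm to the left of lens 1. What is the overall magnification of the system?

m = -0.0427

f₁ = −21.0 cm (diverging).
Lens 1: 1/d_i1 = 1/(-21.0) − 1/(160) = -0.05387, so d_i1 = -18.56 cm; m₁ = −d_i1/d_o1 = +0.1160.
d_o2 = 66.9 − (-18.56) = 85.46 cm.
Lens 2: 1/d_i2 = 1/(23.0) − 1/(85.46) = 0.03178, so d_i2 = 31.47 cm; m₂ = −d_i2/d_o2 = -0.3682.
m = m₁·m₂ = (+0.1160)(-0.3682) = -0.0427.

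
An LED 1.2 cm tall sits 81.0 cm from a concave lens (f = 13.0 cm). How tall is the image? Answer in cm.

0.166 cm

For a concave lens, f = -13.0 cm.
1/d_i = 1/f − 1/d_o = 1/(-13.00) − 1/(81.0) = -0.08927, so d_i = -11.20 cm.
m = −d_i/d_o = +0.1383.
|h_i| = |m|·h_o = 0.1383 × 1.2 = 0.166 cm. The image is virtual, upright and reduced, on the same side as the object.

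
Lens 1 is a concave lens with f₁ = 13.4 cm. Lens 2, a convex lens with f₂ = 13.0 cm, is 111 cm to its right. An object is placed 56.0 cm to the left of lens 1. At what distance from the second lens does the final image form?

14.6 cm

Lens 1 is diverging, so f₁ = −13.4 cm.
Lens 1: 1/d_i1 = 1/f₁ − 1/d_o1 = 1/(-13.4) − 1/(56.0) = -0.09248, so d_i1 = -10.81 cm.
The intermediate image is 10.81 cm to the left of lens 1 (virtual), which is 111 − (-10.81) = 121.8 cm to the left of lens 2, so d_o2 = +121.8 cm.
Lens 2: 1/d_i2 = 1/f₂ − 1/d_o2 = 1/(13.0) − 1/(121.8) = 0.06871, so d_i2 = 14.6 cm.
The final image is real, 14.6 cm to the right of lens 2 (overall magnification ≈ -0.023).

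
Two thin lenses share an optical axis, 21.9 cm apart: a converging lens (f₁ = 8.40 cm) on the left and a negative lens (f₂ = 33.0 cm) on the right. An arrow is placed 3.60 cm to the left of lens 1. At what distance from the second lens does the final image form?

15.2 cm

Lens 1: 1/d_i1 = 1/f₁ − 1/d_o1 = 1/(8.40) − 1/(3.60) = -0.1587, so d_i1 = -6.300 cm.
The intermediate image is 6.300 cm to the left of lens 1 (virtual), which is 21.9 − (-6.300) = 28.20 cm to the left of lens 2, so d_o2 = +28.20 cm.
Lens 2 is diverging, so f₂ = −33.0 cm.
Lens 2: 1/d_i2 = 1/f₂ − 1/d_o2 = 1/(-33.0) − 1/(28.20) = -0.06576, so d_i2 = -15.2 cm.
The final image is virtual, 15.2 cm to the left of lens 2 (overall magnification ≈ 0.94).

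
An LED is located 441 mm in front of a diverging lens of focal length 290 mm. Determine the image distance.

For a diverging lens, f = -290 mm.
Thin-lens equation: 1/s_i = 1/f − 1/s_o = 1/(-290.0) − 1/(441) = -0.003448 − 0.002268 = -0.005716, so s_i = -175 mm.
The image is virtual, upright and reduced, on the same side as the object.

175 mm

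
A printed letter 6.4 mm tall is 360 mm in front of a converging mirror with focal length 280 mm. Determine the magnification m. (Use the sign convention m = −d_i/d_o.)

1/d_i = 1/f − 1/d_o = 1/(280.0) − 1/(360) = 0.0007937, so d_i = 1260 mm.
m = −d_i/d_o = −(1260)/(360) = -3.50.
The image is real, inverted and enlarged, in front of the mirror.

m = -3.50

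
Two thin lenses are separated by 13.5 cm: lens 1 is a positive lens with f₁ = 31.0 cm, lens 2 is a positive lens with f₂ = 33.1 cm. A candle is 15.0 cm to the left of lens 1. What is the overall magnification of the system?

Lens 1: 1/d_i1 = 1/(31.0) − 1/(15.0) = -0.03441, so d_i1 = -29.06 cm; m₁ = −d_i1/d_o1 = +1.937.
d_o2 = 13.5 − (-29.06) = 42.56 cm.
Lens 2: 1/d_i2 = 1/(33.1) − 1/(42.56) = 0.006715, so d_i2 = 148.9 cm; m₂ = −d_i2/d_o2 = -3.499.
m = m₁·m₂ = (+1.937)(-3.499) = -6.78.

m = -6.78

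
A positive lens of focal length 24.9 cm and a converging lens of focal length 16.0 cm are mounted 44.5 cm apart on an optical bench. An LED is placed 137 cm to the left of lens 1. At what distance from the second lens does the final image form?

117 cm

Lens 1: 1/d_i1 = 1/f₁ − 1/d_o1 = 1/(24.9) − 1/(137) = 0.03286, so d_i1 = 30.43 cm.
The intermediate image is 30.43 cm to the right of lens 1, which is 44.5 − (30.43) = 14.07 cm to the left of lens 2, so d_o2 = +14.07 cm.
Lens 2: 1/d_i2 = 1/f₂ − 1/d_o2 = 1/(16.0) − 1/(14.07) = -0.008573, so d_i2 = -117 cm.
The final image is virtual, 117 cm to the left of lens 2 (overall magnification ≈ -1.8).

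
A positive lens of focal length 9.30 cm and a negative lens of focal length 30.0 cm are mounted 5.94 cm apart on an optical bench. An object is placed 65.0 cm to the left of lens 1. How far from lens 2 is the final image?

5.87 cm

Lens 1: 1/d_i1 = 1/f₁ − 1/d_o1 = 1/(9.30) − 1/(65.0) = 0.09214, so d_i1 = 10.85 cm.
The intermediate image is 10.85 cm to the right of lens 1, which lies 4.910 cm to the right of lens 2 — a virtual object — so d_o2 = −4.910 cm.
Lens 2 is diverging, so f₂ = −30.0 cm.
Lens 2: 1/d_i2 = 1/f₂ − 1/d_o2 = 1/(-30.0) − 1/(-4.910) = 0.1703, so d_i2 = 5.87 cm.
The final image is real, 5.87 cm to the right of lens 2 (overall magnification ≈ -0.20).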